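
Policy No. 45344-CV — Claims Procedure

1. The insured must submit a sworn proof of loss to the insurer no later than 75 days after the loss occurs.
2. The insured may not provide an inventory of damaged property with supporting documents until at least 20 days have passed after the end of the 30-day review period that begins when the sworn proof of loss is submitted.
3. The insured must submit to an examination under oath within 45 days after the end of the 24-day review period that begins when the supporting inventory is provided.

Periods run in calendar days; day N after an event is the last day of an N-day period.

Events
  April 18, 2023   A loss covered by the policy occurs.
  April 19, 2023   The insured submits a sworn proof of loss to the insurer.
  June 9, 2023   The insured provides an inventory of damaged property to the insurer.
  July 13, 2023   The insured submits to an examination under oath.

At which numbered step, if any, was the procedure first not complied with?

Step 1: 75 days after April 18, 2023 (when the loss occurs) is July 2, 2023; done April 19, 2023 — timely.
Step 2: the earliest permitted date is 20 days after May 19, 2023 (end of the 30-day review period, which began when the sworn proof of loss is submitted on April 19, 2023), i.e. June 8, 2023; June 9, 2023 is on or after that date.
Step 3: 45 days after July 3, 2023 (end of the 24-day review period, which began when the supporting inventory is provided on June 9, 2023) is August 17, 2023; done July 13, 2023 — timely.

None — every step was satisfied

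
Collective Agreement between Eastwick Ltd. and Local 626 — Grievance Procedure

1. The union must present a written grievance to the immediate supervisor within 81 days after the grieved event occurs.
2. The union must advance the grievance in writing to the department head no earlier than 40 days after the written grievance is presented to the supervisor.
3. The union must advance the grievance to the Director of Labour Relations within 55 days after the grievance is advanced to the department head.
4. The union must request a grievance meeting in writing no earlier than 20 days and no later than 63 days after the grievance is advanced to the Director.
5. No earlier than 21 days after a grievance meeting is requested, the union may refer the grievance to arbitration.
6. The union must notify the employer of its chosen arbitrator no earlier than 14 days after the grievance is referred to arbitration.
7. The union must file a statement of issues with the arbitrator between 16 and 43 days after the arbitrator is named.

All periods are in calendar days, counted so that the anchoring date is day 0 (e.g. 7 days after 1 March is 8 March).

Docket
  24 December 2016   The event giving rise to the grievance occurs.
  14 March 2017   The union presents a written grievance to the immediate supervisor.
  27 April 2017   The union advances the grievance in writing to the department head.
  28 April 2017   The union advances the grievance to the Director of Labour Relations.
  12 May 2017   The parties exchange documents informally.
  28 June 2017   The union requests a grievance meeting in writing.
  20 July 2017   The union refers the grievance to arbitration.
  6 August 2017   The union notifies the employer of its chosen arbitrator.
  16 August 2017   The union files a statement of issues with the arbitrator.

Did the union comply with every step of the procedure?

(1) due by 24 December 2016 + 81 days = 15 March 2017; 14 March 2017 is within that limit.
(2) permitted from 14 March 2017 + 40 days = 23 April 2017 onward; done 27 April 2017, after the minimum wait.
(3) due by 27 April 2017 + 55 days = 21 June 2017; done 28 April 2017 — timely.
(4) the permitted window runs from 28 April 2017 + 20 = 18 May 2017 to 28 April 2017 + 63 = 30 June 2017; 28 June 2017 falls inside that range.
(5) permitted from 28 June 2017 + 21 days = 19 July 2017 onward; done 20 July 2017, after the minimum wait.
(6) permitted from 20 July 2017 + 14 days = 3 August 2017 onward; done 6 August 2017 — permitted.
(7) the permitted window runs from 6 August 2017 + 16 = 22 August 2017 to 6 August 2017 + 43 = 18 September 2017; done 16 August 2017 — 6 days before the window opened.

No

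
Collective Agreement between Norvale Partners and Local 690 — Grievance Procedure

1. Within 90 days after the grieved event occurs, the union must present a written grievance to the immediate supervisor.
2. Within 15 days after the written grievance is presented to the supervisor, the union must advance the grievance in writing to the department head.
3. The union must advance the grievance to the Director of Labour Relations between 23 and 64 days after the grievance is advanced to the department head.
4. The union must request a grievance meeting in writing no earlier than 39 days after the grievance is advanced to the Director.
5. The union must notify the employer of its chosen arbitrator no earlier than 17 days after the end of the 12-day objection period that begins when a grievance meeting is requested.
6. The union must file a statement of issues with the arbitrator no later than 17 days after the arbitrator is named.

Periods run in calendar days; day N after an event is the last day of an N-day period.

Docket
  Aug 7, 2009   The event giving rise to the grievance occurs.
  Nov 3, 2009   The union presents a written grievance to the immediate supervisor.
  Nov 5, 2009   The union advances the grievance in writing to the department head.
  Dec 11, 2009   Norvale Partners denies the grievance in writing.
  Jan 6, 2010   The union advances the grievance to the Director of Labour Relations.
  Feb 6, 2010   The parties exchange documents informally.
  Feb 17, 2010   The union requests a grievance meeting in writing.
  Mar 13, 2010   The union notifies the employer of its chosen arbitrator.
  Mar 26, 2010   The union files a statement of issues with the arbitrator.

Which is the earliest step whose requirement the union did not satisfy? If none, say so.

Step 1 — counting 90 days from Aug 7, 2009 (when the grieved event occurs) gives a deadline of Nov 5, 2009; done Nov 3, 2009 — timely.
Step 2 — counting 15 days from Nov 3, 2009 (when the written grievance is presented to the supervisor) gives a deadline of Nov 18, 2009; done Nov 5, 2009 — timely.
Step 3 — 23 and 64 days from Nov 5, 2009 (when the grievance is advanced to the department head) are Nov 28, 2009 and Jan 8, 2010 respectively; Jan 6, 2010 falls inside that range.
Step 4 — must wait 39 days from Jan 6, 2010 (when the grievance is advanced to the Director), so not before Feb 14, 2010; done Feb 17, 2010, after the minimum wait.
Step 5 — must wait 17 days from Mar 1, 2010 (end of the 12-day objection period, which began when a grievance meeting is requested on Feb 17, 2010), so not before Mar 18, 2010; done Mar 13, 2010 — 5 days too early.
No need to go further; step 5 was not satisfied.

Step 5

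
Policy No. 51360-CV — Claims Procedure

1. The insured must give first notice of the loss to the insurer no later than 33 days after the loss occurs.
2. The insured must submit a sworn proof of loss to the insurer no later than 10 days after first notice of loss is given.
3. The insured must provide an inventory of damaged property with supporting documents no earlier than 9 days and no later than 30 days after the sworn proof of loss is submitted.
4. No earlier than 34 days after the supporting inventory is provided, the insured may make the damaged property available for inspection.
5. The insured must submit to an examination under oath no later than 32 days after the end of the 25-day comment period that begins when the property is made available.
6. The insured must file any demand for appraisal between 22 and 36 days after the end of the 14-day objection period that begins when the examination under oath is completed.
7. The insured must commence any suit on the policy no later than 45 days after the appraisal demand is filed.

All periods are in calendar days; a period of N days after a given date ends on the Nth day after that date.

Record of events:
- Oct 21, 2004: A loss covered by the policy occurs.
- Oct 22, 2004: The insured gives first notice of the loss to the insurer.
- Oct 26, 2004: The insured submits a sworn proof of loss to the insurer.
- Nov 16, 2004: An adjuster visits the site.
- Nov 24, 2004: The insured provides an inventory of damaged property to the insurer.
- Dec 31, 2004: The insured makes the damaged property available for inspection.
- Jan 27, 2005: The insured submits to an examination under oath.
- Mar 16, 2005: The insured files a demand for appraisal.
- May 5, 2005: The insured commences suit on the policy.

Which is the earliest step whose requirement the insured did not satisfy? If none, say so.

Step 7

Step 1 — counting 33 days from Oct 21, 2004 (when the loss occurs) gives a deadline of Nov 23, 2004; done Oct 22, 2004 — timely.
Step 2 — counting 10 days from Oct 22, 2004 (when first notice of loss is given) gives a deadline of Nov 1, 2004; completed Oct 26, 2004, before the deadline.
Step 3 — 9 and 30 days from Oct 26, 2004 (when the sworn proof of loss is submitted) are Nov 4, 2004 and Nov 25, 2004 respectively; Nov 24, 2004 falls inside that range.
Step 4 — must wait 34 days from Nov 24, 2004 (when the supporting inventory is provided), so not before Dec 28, 2004; done Dec 31, 2004 — permitted.
Step 5 — counting 32 days from Jan 25, 2005 (end of the 25-day comment period, which began when the property is made available on Dec 31, 2004) gives a deadline of Feb 26, 2005; Jan 27, 2005 is within that limit.
Step 6 — 22 and 36 days from Feb 10, 2005 (end of the 14-day objection period, which began when the examination under oath is completed on Jan 27, 2005) are Mar 4, 2005 and Mar 18, 2005 respectively; Mar 16, 2005 falls inside that range.
Step 7 — counting 45 days from Mar 16, 2005 (when the appraisal demand is filed) gives a deadline of Apr 30, 2005; done May 5, 2005 — 5 days late.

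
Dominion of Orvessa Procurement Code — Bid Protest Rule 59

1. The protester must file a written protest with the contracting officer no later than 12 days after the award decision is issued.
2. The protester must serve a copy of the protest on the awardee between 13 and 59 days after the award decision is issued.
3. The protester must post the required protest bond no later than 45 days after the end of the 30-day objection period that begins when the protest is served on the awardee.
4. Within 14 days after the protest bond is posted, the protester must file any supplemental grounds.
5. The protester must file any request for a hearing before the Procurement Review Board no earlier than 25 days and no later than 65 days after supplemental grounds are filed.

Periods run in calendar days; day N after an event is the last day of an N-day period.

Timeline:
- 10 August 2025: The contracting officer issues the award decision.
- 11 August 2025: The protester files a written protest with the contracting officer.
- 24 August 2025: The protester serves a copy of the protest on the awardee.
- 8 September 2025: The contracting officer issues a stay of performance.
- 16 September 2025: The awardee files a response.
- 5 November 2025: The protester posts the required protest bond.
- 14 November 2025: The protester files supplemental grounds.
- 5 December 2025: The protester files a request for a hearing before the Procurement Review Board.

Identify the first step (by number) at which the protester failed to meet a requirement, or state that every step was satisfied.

Step 5

Step 1 — counting 12 days from 10 August 2025 (when the award decision is issued) gives a deadline of 22 August 2025; done 11 August 2025 — timely.
Step 2 — 13 and 59 days from 10 August 2025 (when the award decision is issued) are 23 August 2025 and 8 October 2025 respectively; done 24 August 2025, which is between those dates.
Step 3 — counting 45 days from 23 September 2025 (end of the 30-day objection period, which began when the protest is served on the awardee on 24 August 2025) gives a deadline of 7 November 2025; completed 5 November 2025, before the deadline.
Step 4 — counting 14 days from 5 November 2025 (when the protest bond is posted) gives a deadline of 19 November 2025; done 14 November 2025 — timely.
Step 5 — 25 and 65 days from 14 November 2025 (when supplemental grounds are filed) are 9 December 2025 and 18 January 2026 respectively; 5 December 2025 is 4 days too early.
No need to go further; step 5 was not satisfied.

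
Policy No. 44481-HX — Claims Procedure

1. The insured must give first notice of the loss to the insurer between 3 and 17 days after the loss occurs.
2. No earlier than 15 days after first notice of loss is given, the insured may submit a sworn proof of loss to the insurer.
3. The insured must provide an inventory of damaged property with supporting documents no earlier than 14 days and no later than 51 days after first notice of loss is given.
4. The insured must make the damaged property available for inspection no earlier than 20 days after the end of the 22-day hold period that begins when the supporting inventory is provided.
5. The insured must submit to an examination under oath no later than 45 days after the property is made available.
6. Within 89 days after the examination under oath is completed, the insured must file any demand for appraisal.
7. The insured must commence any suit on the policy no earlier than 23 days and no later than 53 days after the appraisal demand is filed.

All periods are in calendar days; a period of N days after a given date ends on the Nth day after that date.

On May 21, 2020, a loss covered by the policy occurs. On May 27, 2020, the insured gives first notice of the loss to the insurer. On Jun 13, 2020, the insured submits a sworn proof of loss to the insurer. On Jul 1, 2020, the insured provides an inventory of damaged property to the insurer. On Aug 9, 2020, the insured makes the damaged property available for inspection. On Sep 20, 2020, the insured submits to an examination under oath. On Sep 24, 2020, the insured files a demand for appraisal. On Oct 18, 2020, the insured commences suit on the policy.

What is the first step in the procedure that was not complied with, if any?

Step 4

(1) the permitted window runs from May 21, 2020 + 3 = May 24, 2020 to May 21, 2020 + 17 = Jun 7, 2020; May 27, 2020 falls inside that range.
(2) permitted from May 27, 2020 + 15 days = Jun 11, 2020 onward; done Jun 13, 2020 — permitted.
(3) the permitted window runs from May 27, 2020 + 14 = Jun 10, 2020 to May 27, 2020 + 51 = Jul 17, 2020; done Jul 1, 2020, which is between those dates.
(4) permitted from Jul 23, 2020 + 20 days = Aug 12, 2020 onward; Aug 9, 2020 is 3 days before the earliest permitted date.
No need to go further; step 4 was not satisfied.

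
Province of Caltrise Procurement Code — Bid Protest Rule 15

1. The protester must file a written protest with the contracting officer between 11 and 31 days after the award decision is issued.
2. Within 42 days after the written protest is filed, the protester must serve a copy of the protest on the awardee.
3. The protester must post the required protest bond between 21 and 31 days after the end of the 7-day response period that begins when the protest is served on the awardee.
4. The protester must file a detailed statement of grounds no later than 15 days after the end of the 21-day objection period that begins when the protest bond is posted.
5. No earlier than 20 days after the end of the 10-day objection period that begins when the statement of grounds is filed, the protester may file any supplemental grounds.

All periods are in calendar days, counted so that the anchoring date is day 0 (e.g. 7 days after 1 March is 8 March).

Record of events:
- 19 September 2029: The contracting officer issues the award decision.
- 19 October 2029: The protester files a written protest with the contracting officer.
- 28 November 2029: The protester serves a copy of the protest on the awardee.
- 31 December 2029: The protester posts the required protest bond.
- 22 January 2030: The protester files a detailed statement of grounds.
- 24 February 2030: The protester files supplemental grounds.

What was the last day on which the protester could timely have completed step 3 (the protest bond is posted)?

5 January 2030

The protest is served on the awardee on 28 November 2029; the 7-day response period therefore ends 5 December 2029, and step 3 runs from that date. The window is 21–31 days after 5 December 2029; it closes on 5 January 2030.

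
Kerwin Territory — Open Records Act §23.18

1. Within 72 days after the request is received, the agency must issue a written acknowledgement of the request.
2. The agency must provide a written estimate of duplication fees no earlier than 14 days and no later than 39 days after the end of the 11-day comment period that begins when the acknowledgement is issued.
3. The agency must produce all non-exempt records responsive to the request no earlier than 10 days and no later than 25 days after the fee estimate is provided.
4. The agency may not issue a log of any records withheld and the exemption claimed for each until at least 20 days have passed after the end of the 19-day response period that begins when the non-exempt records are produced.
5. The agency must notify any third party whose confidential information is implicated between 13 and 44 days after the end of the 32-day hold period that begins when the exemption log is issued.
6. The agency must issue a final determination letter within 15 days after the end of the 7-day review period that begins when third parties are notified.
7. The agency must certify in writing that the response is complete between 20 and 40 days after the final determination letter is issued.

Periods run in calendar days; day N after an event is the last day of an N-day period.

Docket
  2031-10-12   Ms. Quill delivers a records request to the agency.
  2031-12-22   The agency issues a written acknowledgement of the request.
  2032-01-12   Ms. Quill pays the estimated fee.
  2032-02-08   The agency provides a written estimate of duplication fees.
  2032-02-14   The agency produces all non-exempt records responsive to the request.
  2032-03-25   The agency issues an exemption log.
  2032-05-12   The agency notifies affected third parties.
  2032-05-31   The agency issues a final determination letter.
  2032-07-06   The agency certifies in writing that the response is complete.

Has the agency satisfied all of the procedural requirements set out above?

No

Step 1: 72 days after 2031-10-12 (when the request is received) is 2031-12-23; 2031-12-22 is within that limit.
Step 2: the window is 14–39 days after 2032-01-02 (end of the 11-day comment period, which began when the acknowledgement is issued on 2031-12-22), so 2032-01-16 through 2032-02-10; done 2032-02-08 — within the window.
Step 3: the window is 10–25 days after 2032-02-08 (when the fee estimate is provided), so 2032-02-18 through 2032-03-04; 2032-02-14 is 4 days too early.
Later steps need not be reached.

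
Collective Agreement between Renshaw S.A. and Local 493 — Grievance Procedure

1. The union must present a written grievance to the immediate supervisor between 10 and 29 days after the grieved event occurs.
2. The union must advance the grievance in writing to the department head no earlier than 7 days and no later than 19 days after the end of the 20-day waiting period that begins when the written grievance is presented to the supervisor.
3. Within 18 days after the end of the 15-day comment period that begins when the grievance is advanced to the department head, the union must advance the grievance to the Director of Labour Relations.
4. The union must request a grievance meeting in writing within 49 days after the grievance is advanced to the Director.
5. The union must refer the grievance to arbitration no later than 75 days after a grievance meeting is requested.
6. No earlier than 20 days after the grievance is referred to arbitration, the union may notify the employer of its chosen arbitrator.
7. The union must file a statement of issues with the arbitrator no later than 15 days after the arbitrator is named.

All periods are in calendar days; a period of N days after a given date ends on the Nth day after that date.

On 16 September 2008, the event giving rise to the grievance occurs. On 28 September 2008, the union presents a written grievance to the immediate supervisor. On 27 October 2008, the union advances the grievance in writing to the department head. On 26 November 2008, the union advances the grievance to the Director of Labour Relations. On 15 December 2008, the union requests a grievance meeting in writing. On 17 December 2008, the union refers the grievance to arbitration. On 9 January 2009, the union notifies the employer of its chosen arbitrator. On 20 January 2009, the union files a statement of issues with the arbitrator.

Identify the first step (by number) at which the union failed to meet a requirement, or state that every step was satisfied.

(1) the permitted window runs from 16 September 2008 + 10 = 26 September 2008 to 16 September 2008 + 29 = 15 October 2008; done 28 September 2008 — within the window.
(2) the permitted window runs from 18 October 2008 + 7 = 25 October 2008 to 18 October 2008 + 19 = 6 November 2008; done 27 October 2008 — within the window.
(3) due by 11 November 2008 + 18 days = 29 November 2008; 26 November 2008 is within that limit.
(4) due by 26 November 2008 + 49 days = 14 January 2009; completed 15 December 2008, before the deadline.
(5) due by 15 December 2008 + 75 days = 28 February 2009; 17 December 2008 is within that limit.
(6) permitted from 17 December 2008 + 20 days = 6 January 2009 onward; done 9 January 2009 — permitted.
(7) due by 9 January 2009 + 15 days = 24 January 2009; completed 20 January 2009, before the deadline.

None — every step was satisfied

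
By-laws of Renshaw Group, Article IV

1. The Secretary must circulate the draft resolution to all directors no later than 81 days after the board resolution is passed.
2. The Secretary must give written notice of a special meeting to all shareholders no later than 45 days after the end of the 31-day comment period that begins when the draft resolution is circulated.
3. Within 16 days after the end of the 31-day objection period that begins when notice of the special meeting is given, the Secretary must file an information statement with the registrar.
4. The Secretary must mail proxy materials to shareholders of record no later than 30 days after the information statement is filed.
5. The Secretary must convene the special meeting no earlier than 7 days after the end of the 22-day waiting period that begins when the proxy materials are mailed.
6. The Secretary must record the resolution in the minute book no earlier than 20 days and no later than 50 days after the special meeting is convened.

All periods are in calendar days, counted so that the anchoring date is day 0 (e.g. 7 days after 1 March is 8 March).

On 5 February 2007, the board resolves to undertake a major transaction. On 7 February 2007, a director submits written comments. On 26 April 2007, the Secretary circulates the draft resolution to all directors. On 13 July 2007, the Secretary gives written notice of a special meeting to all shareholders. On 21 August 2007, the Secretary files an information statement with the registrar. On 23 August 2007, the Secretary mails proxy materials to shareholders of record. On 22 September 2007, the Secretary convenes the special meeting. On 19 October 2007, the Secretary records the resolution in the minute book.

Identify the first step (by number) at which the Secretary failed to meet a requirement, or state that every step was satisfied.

Step 2

Step 1 — counting 81 days from 5 February 2007 (when the board resolution is passed) gives a deadline of 27 April 2007; 26 April 2007 is within that limit.
Step 2 — counting 45 days from 27 May 2007 (end of the 31-day comment period, which began when the draft resolution is circulated on 26 April 2007) gives a deadline of 11 July 2007; done 13 July 2007 — 2 days late.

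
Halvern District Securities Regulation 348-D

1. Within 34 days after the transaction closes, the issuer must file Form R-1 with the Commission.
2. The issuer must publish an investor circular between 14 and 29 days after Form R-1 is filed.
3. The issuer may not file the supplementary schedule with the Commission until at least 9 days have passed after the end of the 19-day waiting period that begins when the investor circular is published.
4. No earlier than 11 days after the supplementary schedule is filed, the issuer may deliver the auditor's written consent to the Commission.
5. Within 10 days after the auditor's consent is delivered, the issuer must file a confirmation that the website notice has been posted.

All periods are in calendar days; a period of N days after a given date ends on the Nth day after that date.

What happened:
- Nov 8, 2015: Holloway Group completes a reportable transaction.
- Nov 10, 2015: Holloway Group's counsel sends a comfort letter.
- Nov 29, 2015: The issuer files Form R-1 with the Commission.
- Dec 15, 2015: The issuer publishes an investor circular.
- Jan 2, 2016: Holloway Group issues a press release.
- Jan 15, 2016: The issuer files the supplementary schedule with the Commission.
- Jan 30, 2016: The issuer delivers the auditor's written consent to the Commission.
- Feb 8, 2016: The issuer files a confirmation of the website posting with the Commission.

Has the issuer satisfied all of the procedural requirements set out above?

Yes

Step 1: 34 days after Nov 8, 2015 (when the transaction closes) is Dec 12, 2015; done Nov 29, 2015 — timely.
Step 2: the window is 14–29 days after Nov 29, 2015 (when Form R-1 is filed), so Dec 13, 2015 through Dec 28, 2015; done Dec 15, 2015 — within the window.
Step 3: the earliest permitted date is 9 days after Jan 3, 2016 (end of the 19-day waiting period, which began when the investor circular is published on Dec 15, 2015), i.e. Jan 12, 2016; done Jan 15, 2016 — permitted.
Step 4: the earliest permitted date is 11 days after Jan 15, 2016 (when the supplementary schedule is filed), i.e. Jan 26, 2016; Jan 30, 2016 is on or after that date.
Step 5: 10 days after Jan 30, 2016 (when the auditor's consent is delivered) is Feb 9, 2016; Feb 8, 2016 is within that limit.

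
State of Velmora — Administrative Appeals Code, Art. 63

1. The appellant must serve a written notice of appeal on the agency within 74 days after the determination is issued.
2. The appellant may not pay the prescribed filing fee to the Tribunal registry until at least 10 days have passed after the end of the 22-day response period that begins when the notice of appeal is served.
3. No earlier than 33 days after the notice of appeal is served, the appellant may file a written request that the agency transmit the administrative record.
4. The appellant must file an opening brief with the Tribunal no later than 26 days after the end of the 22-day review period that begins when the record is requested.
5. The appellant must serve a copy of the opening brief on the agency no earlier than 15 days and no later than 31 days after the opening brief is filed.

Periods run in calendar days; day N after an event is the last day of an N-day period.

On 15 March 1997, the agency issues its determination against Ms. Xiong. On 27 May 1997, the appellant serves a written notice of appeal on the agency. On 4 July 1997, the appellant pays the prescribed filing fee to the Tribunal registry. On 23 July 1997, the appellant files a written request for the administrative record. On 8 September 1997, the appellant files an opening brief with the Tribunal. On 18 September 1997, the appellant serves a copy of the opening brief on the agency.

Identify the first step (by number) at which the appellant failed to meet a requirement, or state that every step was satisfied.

Step 5

Step 1: 74 days after 15 March 1997 (when the determination is issued) is 28 May 1997; done 27 May 1997 — timely.
Step 2: the earliest permitted date is 10 days after 18 June 1997 (end of the 22-day response period, which began when the notice of appeal is served on 27 May 1997), i.e. 28 June 1997; done 4 July 1997 — permitted.
Step 3: the earliest permitted date is 33 days after 27 May 1997 (when the notice of appeal is served), i.e. 29 June 1997; 23 July 1997 is on or after that date.
Step 4: 26 days after 14 August 1997 (end of the 22-day review period, which began when the record is requested on 23 July 1997) is 9 September 1997; 8 September 1997 is within that limit.
Step 5: the window is 15–31 days after 8 September 1997 (when the opening brief is filed), so 23 September 1997 through 9 October 1997; 18 September 1997 is 5 days too early.
That is the first point of non-compliance.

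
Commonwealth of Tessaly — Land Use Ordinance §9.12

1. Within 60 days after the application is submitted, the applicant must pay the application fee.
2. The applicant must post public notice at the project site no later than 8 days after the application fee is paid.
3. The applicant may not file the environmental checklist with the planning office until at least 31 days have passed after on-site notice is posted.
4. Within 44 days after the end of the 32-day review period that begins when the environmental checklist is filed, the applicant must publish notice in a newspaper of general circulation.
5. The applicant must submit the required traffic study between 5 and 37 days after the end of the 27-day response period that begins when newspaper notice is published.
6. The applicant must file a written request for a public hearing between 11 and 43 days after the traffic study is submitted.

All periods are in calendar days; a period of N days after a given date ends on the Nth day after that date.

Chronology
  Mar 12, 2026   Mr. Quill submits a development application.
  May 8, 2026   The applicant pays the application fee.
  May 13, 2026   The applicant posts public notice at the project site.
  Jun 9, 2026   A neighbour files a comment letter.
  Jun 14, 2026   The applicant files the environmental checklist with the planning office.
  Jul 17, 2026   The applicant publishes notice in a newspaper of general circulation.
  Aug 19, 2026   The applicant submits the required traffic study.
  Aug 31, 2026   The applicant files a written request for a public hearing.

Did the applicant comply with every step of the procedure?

Step 1 — counting 60 days from Mar 12, 2026 (when the application is submitted) gives a deadline of May 11, 2026; done May 8, 2026 — timely.
Step 2 — counting 8 days from May 8, 2026 (when the application fee is paid) gives a deadline of May 16, 2026; May 13, 2026 is within that limit.
Step 3 — must wait 31 days from May 13, 2026 (when on-site notice is posted), so not before Jun 13, 2026; done Jun 14, 2026 — permitted.
Step 4 — counting 44 days from Jul 16, 2026 (end of the 32-day review period, which began when the environmental checklist is filed on Jun 14, 2026) gives a deadline of Aug 29, 2026; Jul 17, 2026 is within that limit.
Step 5 — 5 and 37 days from Aug 13, 2026 (end of the 27-day response period, which began when newspaper notice is published on Jul 17, 2026) are Aug 18, 2026 and Sep 19, 2026 respectively; done Aug 19, 2026 — within the window.
Step 6 — 11 and 43 days from Aug 19, 2026 (when the traffic study is submitted) are Aug 30, 2026 and Oct 1, 2026 respectively; done Aug 31, 2026 — within the window.

Yes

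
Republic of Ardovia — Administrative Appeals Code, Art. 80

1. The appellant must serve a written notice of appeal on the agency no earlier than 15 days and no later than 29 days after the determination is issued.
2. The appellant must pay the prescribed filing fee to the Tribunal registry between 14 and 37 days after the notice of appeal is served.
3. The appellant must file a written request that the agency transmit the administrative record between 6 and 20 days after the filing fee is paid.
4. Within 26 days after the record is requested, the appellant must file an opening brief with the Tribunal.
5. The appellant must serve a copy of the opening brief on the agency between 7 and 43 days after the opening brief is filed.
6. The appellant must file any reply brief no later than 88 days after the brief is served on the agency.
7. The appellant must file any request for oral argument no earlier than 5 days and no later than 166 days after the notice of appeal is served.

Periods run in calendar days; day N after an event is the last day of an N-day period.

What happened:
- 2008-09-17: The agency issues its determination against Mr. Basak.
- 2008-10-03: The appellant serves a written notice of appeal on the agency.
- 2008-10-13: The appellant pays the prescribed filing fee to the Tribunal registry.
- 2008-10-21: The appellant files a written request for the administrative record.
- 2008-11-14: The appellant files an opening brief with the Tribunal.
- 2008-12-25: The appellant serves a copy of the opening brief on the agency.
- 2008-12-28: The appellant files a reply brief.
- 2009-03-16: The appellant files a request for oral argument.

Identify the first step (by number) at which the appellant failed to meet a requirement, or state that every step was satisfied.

(1) the permitted window runs from 2008-09-17 + 15 = 2008-10-02 to 2008-09-17 + 29 = 2008-10-16; done 2008-10-03 — within the window.
(2) the permitted window runs from 2008-10-03 + 14 = 2008-10-17 to 2008-10-03 + 37 = 2008-11-09; 2008-10-13 is 4 days too early.

Step 2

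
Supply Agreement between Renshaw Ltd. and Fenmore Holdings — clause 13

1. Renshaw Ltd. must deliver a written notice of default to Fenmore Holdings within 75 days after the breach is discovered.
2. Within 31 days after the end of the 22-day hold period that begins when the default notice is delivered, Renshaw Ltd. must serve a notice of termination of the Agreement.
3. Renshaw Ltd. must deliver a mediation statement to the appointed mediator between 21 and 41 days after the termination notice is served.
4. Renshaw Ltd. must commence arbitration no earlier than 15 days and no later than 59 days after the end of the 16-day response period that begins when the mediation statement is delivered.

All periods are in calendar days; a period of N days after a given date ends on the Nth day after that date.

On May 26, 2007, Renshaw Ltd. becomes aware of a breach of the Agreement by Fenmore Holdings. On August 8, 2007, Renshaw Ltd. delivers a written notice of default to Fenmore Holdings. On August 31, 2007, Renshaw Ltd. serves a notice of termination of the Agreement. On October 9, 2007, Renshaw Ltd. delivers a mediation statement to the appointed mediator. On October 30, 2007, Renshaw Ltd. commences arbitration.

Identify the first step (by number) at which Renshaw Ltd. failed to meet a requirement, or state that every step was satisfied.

Step 4

(1) due by May 26, 2007 + 75 days = August 9, 2007; done August 8, 2007 — timely.
(2) due by August 30, 2007 + 31 days = September 30, 2007; August 31, 2007 is within that limit.
(3) the permitted window runs from August 31, 2007 + 21 = September 21, 2007 to August 31, 2007 + 41 = October 11, 2007; done October 9, 2007, which is between those dates.
(4) the permitted window runs from October 25, 2007 + 15 = November 9, 2007 to October 25, 2007 + 59 = December 23, 2007; October 30, 2007 is 10 days too early.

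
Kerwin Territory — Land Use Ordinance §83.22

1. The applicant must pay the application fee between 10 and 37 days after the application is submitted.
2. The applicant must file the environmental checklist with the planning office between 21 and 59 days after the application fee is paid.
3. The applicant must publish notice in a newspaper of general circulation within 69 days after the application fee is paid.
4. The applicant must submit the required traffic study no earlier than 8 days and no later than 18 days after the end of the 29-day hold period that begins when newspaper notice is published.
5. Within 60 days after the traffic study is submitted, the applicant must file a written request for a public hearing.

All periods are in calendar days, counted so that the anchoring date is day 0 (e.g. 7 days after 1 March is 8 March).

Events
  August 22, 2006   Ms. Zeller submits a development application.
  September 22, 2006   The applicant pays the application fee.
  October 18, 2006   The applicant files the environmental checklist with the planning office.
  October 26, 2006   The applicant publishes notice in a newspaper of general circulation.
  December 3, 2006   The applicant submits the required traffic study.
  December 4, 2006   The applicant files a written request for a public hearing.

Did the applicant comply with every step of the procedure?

Step 1 — 10 and 37 days from August 22, 2006 (when the application is submitted) are September 1, 2006 and September 28, 2006 respectively; September 22, 2006 falls inside that range.
Step 2 — 21 and 59 days from September 22, 2006 (when the application fee is paid) are October 13, 2006 and November 20, 2006 respectively; done October 18, 2006 — within the window.
Step 3 — counting 69 days from September 22, 2006 (when the application fee is paid) gives a deadline of November 30, 2006; October 26, 2006 is within that limit.
Step 4 — 8 and 18 days from November 24, 2006 (end of the 29-day hold period, which began when newspaper notice is published on October 26, 2006) are December 2, 2006 and December 12, 2006 respectively; December 3, 2006 falls inside that range.
Step 5 — counting 60 days from December 3, 2006 (when the traffic study is submitted) gives a deadline of February 1, 2007; done December 4, 2006 — timely.

Yes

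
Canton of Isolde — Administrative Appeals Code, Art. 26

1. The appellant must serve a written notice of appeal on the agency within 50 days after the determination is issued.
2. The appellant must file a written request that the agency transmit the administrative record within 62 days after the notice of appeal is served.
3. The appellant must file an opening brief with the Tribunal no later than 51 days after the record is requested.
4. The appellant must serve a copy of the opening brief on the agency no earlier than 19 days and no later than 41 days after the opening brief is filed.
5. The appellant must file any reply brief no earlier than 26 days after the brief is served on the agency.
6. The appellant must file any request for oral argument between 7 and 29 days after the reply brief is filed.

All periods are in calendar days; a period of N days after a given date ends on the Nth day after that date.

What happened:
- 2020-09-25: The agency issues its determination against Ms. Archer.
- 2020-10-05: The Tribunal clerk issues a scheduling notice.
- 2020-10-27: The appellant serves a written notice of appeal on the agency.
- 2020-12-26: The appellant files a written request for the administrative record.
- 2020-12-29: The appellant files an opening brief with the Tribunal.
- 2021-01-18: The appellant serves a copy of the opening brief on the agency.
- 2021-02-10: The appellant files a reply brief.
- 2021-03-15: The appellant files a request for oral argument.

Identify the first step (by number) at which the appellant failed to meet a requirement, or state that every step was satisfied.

Step 1 — counting 50 days from 2020-09-25 (when the determination is issued) gives a deadline of 2020-11-14; 2020-10-27 is within that limit.
Step 2 — counting 62 days from 2020-10-27 (when the notice of appeal is served) gives a deadline of 2020-12-28; 2020-12-26 is within that limit.
Step 3 — counting 51 days from 2020-12-26 (when the record is requested) gives a deadline of 2021-02-15; completed 2020-12-29, before the deadline.
Step 4 — 19 and 41 days from 2020-12-29 (when the opening brief is filed) are 2021-01-17 and 2021-02-08 respectively; done 2021-01-18, which is between those dates.
Step 5 — must wait 26 days from 2021-01-18 (when the brief is served on the agency), so not before 2021-02-13; 2021-02-10 is 3 days before the earliest permitted date.

Step 5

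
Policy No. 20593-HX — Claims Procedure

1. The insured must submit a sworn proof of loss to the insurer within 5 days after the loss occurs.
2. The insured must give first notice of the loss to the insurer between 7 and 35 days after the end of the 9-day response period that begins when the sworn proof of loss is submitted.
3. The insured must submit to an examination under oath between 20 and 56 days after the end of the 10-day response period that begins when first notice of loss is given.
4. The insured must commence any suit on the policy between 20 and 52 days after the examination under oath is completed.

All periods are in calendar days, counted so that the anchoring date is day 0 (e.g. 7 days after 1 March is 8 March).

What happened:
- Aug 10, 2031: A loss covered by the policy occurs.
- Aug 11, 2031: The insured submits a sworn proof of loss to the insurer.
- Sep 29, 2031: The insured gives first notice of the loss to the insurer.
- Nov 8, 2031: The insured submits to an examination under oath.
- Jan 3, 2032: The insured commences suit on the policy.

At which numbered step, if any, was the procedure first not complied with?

Step 2

(1) due by Aug 10, 2031 + 5 days = Aug 15, 2031; completed Aug 11, 2031, before the deadline.
(2) the permitted window runs from Aug 20, 2031 + 7 = Aug 27, 2031 to Aug 20, 2031 + 35 = Sep 24, 2031; done Sep 29, 2031 — 5 days after the window closed.
The procedure was therefore not followed at step 2.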